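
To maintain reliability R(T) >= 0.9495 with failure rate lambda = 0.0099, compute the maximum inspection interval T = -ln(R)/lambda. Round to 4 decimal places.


R_target = 0.9495
lambda = 0.0099
-ln(0.9495) = 0.0518
T = 0.0518 / 0.0099
T = 5.2343

5.2343


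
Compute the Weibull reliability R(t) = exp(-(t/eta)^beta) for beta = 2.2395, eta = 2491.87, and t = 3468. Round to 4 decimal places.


beta = 2.2395, eta = 2491.87, t = 3468
t/eta = 3468 / 2491.87 = 1.3917
(t/eta)^beta = 1.3917^2.2395 = 2.0965
R(t) = exp(-2.0965)
R(t) = 0.1229

0.1229


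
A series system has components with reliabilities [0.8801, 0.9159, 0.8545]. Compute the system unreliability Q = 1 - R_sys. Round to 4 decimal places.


Components: [0.8801, 0.9159, 0.8545]
After component 1: product = 0.8801
After component 2: product = 0.8061
After component 3: product = 0.6888
R_sys = 0.6888
Q = 1 - 0.6888 = 0.3112

0.3112


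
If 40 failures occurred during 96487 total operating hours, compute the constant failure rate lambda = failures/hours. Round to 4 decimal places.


failures = 40
total_hours = 96487
lambda = 40 / 96487
lambda = 0.0004

0.0004


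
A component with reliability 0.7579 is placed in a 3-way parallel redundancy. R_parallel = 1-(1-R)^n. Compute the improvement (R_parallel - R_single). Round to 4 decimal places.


R_single = 0.7579, n = 3
1 - R_single = 0.2421
(1 - R_single)^n = 0.2421^3 = 0.0142
R_parallel = 1 - 0.0142 = 0.9858
Improvement = 0.9858 - 0.7579
Improvement = 0.2279

0.2279


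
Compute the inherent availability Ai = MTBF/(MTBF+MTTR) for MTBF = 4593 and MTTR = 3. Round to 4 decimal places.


MTBF = 4593
MTTR = 3
MTBF + MTTR = 4596
Ai = 4593 / 4596
Ai = 0.9993

0.9993


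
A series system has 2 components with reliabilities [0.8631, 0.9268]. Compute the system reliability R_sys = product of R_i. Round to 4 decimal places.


Components: [0.8631, 0.9268]
After component 1 (R=0.8631): product = 0.8631
After component 2 (R=0.9268): product = 0.7999
R_sys = 0.7999

0.7999


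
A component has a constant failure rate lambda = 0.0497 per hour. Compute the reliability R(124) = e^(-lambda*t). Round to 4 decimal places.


lambda = 0.0497
t = 124
lambda * t = 6.1628
R(t) = e^(-6.1628)
R(t) = 0.0021

0.0021


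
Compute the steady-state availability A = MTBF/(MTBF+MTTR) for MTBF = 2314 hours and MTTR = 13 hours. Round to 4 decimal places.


MTBF = 2314
MTTR = 13
MTBF + MTTR = 2327
A = 2314 / 2327
A = 0.9944

0.9944


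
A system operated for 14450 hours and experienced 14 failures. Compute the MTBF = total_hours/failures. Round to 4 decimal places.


total_hours = 14450
failures = 14
MTBF = 14450 / 14
MTBF = 1032.1429

1032.1429


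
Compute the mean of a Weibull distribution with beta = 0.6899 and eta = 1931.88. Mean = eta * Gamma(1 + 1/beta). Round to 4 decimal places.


beta = 0.6899, eta = 1931.88
1/beta = 1.4495
1 + 1/beta = 2.4495
Gamma(2.4495) = 1.2838
Mean = 1931.88 * 1.2838
Mean = 2480.072

2480.072


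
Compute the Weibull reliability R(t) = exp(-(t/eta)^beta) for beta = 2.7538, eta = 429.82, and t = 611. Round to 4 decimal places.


beta = 2.7538, eta = 429.82, t = 611
t/eta = 611 / 429.82 = 1.4215
(t/eta)^beta = 1.4215^2.7538 = 2.6342
R(t) = exp(-2.6342)
R(t) = 0.0718

0.0718


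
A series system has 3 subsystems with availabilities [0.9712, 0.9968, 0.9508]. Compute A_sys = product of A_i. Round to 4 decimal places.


Subsystems: [0.9712, 0.9968, 0.9508]
After subsystem 1 (A=0.9712): product = 0.9712
After subsystem 2 (A=0.9968): product = 0.9681
After subsystem 3 (A=0.9508): product = 0.9205
A_sys = 0.9205

0.9205


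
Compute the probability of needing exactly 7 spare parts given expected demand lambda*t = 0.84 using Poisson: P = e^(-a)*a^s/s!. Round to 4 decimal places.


a = 0.84, s = 7
e^(-a) = e^(-0.84) = 0.4317
a^s = 0.84^7 = 0.2951
s! = 5040
P = 0.4317 * 0.2951 / 5040
P = 0.0

0.0


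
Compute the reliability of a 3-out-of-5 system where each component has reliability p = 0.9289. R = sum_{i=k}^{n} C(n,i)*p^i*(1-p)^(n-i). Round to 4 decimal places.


k = 3, n = 5, p = 0.9289
i=3: C(5,3)=10 * 0.9289^3 * 0.0711^2 = 0.0405
i=4: C(5,4)=5 * 0.9289^4 * 0.0711^1 = 0.2647
i=5: C(5,5)=1 * 0.9289^5 * 0.0711^0 = 0.6916
R = sum of terms = 0.9968

0.9968


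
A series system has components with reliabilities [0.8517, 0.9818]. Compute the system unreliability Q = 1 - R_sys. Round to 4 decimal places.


Components: [0.8517, 0.9818]
After component 1: product = 0.8517
After component 2: product = 0.8362
R_sys = 0.8362
Q = 1 - 0.8362 = 0.1638

0.1638


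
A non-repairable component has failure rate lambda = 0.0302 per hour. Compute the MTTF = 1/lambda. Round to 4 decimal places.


lambda = 0.0302
MTTF = 1 / 0.0302
MTTF = 33.1126

33.1126


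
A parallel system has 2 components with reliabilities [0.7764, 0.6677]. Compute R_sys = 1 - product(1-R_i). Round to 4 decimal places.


Components: [0.7764, 0.6677]
(1 - 0.7764) = 0.2236, running product = 0.2236
(1 - 0.6677) = 0.3323, running product = 0.0743
Product of (1-R_i) = 0.0743
R_sys = 1 - 0.0743 = 0.9257

0.9257


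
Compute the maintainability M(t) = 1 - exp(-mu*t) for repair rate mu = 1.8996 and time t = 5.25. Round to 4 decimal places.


mu = 1.8996, t = 5.25
mu * t = 1.8996 * 5.25 = 9.9729
exp(-9.9729) = 0.0
M(t) = 1 - 0.0
M(t) = 1.0

1.0


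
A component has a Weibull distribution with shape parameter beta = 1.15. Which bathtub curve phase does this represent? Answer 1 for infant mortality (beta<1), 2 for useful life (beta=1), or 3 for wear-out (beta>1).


beta = 1.15
Compare beta to 1:
beta < 1 => infant mortality (phase 1)
beta = 1 => useful life (phase 2)
beta > 1 => wear-out (phase 3)
Since beta = 1.15, this is wear-out (increasing failure rate)
Phase = 3

3


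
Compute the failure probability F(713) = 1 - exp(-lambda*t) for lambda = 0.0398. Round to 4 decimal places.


lambda = 0.0398, t = 713
lambda * t = 28.3774
exp(-28.3774) = 0.0
F(t) = 1 - 0.0
F(t) = 1.0

1.0


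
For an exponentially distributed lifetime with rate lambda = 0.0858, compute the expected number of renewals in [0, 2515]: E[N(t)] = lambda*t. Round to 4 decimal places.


lambda = 0.0858
t = 2515
E[N(t)] = lambda * t
E[N(t)] = 0.0858 * 2515
E[N(t)] = 215.787

215.787


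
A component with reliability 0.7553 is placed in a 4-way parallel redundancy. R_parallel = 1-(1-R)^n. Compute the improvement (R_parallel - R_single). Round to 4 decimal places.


R_single = 0.7553, n = 4
1 - R_single = 0.2447
(1 - R_single)^n = 0.2447^4 = 0.0036
R_parallel = 1 - 0.0036 = 0.9964
Improvement = 0.9964 - 0.7553
Improvement = 0.2411

0.2411


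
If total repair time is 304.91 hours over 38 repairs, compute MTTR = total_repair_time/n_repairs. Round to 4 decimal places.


total_repair_time = 304.91
n_repairs = 38
MTTR = 304.91 / 38
MTTR = 8.0239

8.0239


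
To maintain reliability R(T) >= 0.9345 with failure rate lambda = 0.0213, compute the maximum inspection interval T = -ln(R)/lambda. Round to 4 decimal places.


R_target = 0.9345
lambda = 0.0213
-ln(0.9345) = 0.0677
T = 0.0677 / 0.0213
T = 3.1805

3.1805


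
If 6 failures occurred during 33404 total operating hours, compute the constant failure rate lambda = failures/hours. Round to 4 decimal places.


failures = 6
total_hours = 33404
lambda = 6 / 33404
lambda = 0.0002

0.0002


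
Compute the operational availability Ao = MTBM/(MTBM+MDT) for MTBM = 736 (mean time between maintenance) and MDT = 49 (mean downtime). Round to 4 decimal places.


MTBM = 736
MDT = 49
MTBM + MDT = 785
Ao = 736 / 785
Ao = 0.9376

0.9376


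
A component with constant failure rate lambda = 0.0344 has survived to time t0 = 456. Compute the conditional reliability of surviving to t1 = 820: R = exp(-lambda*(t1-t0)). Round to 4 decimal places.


lambda = 0.0344
t0 = 456, t1 = 820
t1 - t0 = 364
lambda * (t1-t0) = 0.0344 * 364 = 12.5216
R = exp(-12.5216)
R = 0.0

0.0


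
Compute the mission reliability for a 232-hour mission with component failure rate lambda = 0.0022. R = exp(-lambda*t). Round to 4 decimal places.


lambda = 0.0022
mission_time = 232
lambda * t = 0.0022 * 232 = 0.5104
R = exp(-0.5104)
R = 0.6003

0.6003


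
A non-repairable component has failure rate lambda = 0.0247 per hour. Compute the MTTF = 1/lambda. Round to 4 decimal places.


lambda = 0.0247
MTTF = 1 / 0.0247
MTTF = 40.4858

40.4858


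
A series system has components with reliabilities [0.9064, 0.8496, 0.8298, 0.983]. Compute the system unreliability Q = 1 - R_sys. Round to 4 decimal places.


Components: [0.9064, 0.8496, 0.8298, 0.983]
After component 1: product = 0.9064
After component 2: product = 0.7701
After component 3: product = 0.639
After component 4: product = 0.6281
R_sys = 0.6281
Q = 1 - 0.6281 = 0.3719

0.3719


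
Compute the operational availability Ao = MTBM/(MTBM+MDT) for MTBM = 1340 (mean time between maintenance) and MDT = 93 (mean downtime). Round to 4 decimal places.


MTBM = 1340
MDT = 93
MTBM + MDT = 1433
Ao = 1340 / 1433
Ao = 0.9351

0.9351


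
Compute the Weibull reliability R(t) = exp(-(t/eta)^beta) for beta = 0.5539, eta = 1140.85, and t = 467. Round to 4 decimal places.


beta = 0.5539, eta = 1140.85, t = 467
t/eta = 467 / 1140.85 = 0.4093
(t/eta)^beta = 0.4093^0.5539 = 0.6097
R(t) = exp(-0.6097)
R(t) = 0.5435

0.5435


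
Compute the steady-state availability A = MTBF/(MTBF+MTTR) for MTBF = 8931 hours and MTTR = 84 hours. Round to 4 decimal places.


MTBF = 8931
MTTR = 84
MTBF + MTTR = 9015
A = 8931 / 9015
A = 0.9907

0.9907


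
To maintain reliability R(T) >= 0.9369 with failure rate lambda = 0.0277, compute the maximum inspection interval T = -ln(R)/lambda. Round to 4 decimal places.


R_target = 0.9369
lambda = 0.0277
-ln(0.9369) = 0.0652
T = 0.0652 / 0.0277
T = 2.353

2.353


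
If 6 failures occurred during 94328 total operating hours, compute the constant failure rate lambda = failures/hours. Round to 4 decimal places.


failures = 6
total_hours = 94328
lambda = 6 / 94328
lambda = 0.0001

0.0001


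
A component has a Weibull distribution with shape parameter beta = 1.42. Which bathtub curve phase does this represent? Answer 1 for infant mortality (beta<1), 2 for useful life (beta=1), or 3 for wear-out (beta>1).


beta = 1.42
Compare beta to 1:
beta < 1 => infant mortality (phase 1)
beta = 1 => useful life (phase 2)
beta > 1 => wear-out (phase 3)
Since beta = 1.42, this is wear-out (increasing failure rate)
Phase = 3

3


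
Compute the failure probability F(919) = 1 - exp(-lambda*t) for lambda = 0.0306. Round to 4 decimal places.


lambda = 0.0306, t = 919
lambda * t = 28.1214
exp(-28.1214) = 0.0
F(t) = 1 - 0.0
F(t) = 1.0

1.0


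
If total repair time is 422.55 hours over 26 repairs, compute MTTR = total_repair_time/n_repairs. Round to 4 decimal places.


total_repair_time = 422.55
n_repairs = 26
MTTR = 422.55 / 26
MTTR = 16.2519

16.2519


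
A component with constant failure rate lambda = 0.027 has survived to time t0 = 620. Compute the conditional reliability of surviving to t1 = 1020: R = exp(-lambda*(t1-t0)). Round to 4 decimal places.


lambda = 0.027
t0 = 620, t1 = 1020
t1 - t0 = 400
lambda * (t1-t0) = 0.027 * 400 = 10.8
R = exp(-10.8)
R = 0.0

0.0


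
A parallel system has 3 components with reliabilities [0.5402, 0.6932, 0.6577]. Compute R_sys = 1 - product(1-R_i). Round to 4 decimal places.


Components: [0.5402, 0.6932, 0.6577]
(1 - 0.5402) = 0.4598, running product = 0.4598
(1 - 0.6932) = 0.3068, running product = 0.1411
(1 - 0.6577) = 0.3423, running product = 0.0483
Product of (1-R_i) = 0.0483
R_sys = 1 - 0.0483 = 0.9517

0.9517


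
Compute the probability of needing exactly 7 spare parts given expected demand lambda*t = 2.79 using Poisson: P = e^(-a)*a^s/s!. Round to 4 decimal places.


a = 2.79, s = 7
e^(-a) = e^(-2.79) = 0.0614
a^s = 2.79^7 = 1315.9198
s! = 5040
P = 0.0614 * 1315.9198 / 5040
P = 0.016

0.016


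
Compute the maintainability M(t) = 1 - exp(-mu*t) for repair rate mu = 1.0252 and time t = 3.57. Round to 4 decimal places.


mu = 1.0252, t = 3.57
mu * t = 1.0252 * 3.57 = 3.66
exp(-3.66) = 0.0257
M(t) = 1 - 0.0257
M(t) = 0.9743

0.9743


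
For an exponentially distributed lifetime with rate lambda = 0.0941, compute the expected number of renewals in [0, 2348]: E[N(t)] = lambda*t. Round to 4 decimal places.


lambda = 0.0941
t = 2348
E[N(t)] = lambda * t
E[N(t)] = 0.0941 * 2348
E[N(t)] = 220.9468

220.9468


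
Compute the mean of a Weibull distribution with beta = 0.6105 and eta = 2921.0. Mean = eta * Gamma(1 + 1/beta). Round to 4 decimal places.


beta = 0.6105, eta = 2921.0
1/beta = 1.638
1 + 1/beta = 2.638
Gamma(2.638) = 1.4715
Mean = 2921.0 * 1.4715
Mean = 4298.2792

4298.2792


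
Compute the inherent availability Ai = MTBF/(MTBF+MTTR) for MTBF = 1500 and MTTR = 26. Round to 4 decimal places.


MTBF = 1500
MTTR = 26
MTBF + MTTR = 1526
Ai = 1500 / 1526
Ai = 0.983

0.983


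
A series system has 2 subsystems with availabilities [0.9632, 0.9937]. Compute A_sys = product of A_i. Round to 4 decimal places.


Subsystems: [0.9632, 0.9937]
After subsystem 1 (A=0.9632): product = 0.9632
After subsystem 2 (A=0.9937): product = 0.9571
A_sys = 0.9571

0.9571


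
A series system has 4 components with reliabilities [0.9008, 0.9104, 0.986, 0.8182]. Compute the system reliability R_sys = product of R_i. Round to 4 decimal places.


Components: [0.9008, 0.9104, 0.986, 0.8182]
After component 1 (R=0.9008): product = 0.9008
After component 2 (R=0.9104): product = 0.8201
After component 3 (R=0.986): product = 0.8086
After component 4 (R=0.8182): product = 0.6616
R_sys = 0.6616

0.6616


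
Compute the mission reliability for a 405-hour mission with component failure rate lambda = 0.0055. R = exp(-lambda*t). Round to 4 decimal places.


lambda = 0.0055
mission_time = 405
lambda * t = 0.0055 * 405 = 2.2275
R = exp(-2.2275)
R = 0.1078

0.1078


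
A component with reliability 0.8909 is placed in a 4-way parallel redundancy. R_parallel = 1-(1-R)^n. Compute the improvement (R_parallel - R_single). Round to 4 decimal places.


R_single = 0.8909, n = 4
1 - R_single = 0.1091
(1 - R_single)^n = 0.1091^4 = 0.0001
R_parallel = 1 - 0.0001 = 0.9999
Improvement = 0.9999 - 0.8909
Improvement = 0.109

0.109


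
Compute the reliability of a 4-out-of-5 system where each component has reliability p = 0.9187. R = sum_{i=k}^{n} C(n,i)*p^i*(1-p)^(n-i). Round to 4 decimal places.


k = 4, n = 5, p = 0.9187
i=4: C(5,4)=5 * 0.9187^4 * 0.0813^1 = 0.2896
i=5: C(5,5)=1 * 0.9187^5 * 0.0813^0 = 0.6544
R = sum of terms = 0.944

0.944


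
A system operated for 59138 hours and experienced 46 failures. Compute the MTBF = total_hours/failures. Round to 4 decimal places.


total_hours = 59138
failures = 46
MTBF = 59138 / 46
MTBF = 1285.6087

1285.6087


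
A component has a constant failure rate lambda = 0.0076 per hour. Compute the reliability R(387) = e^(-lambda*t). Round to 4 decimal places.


lambda = 0.0076
t = 387
lambda * t = 2.9412
R(t) = e^(-2.9412)
R(t) = 0.0528

0.0528


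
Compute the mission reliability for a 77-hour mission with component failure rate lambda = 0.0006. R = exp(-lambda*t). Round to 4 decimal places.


lambda = 0.0006
mission_time = 77
lambda * t = 0.0006 * 77 = 0.0462
R = exp(-0.0462)
R = 0.9549

0.9549


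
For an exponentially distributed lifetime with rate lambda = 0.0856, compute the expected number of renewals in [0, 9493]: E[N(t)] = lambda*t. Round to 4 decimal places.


lambda = 0.0856
t = 9493
E[N(t)] = lambda * t
E[N(t)] = 0.0856 * 9493
E[N(t)] = 812.6008

812.6008


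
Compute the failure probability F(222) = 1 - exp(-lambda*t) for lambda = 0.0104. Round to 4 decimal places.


lambda = 0.0104, t = 222
lambda * t = 2.3088
exp(-2.3088) = 0.0994
F(t) = 1 - 0.0994
F(t) = 0.9006

0.9006


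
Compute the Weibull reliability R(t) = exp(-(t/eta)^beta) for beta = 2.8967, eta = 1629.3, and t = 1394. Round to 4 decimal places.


beta = 2.8967, eta = 1629.3, t = 1394
t/eta = 1394 / 1629.3 = 0.8556
(t/eta)^beta = 0.8556^2.8967 = 0.6365
R(t) = exp(-0.6365)
R(t) = 0.5292

0.5292


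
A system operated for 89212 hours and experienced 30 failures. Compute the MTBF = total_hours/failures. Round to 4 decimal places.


total_hours = 89212
failures = 30
MTBF = 89212 / 30
MTBF = 2973.7333

2973.7333


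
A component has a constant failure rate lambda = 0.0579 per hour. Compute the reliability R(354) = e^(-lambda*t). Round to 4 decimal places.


lambda = 0.0579
t = 354
lambda * t = 20.4966
R(t) = e^(-20.4966)
R(t) = 0.0

0.0


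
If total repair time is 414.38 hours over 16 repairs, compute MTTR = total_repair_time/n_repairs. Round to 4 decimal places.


total_repair_time = 414.38
n_repairs = 16
MTTR = 414.38 / 16
MTTR = 25.8987

25.8987


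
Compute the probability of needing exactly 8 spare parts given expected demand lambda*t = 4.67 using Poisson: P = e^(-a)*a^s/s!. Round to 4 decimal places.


a = 4.67, s = 8
e^(-a) = e^(-4.67) = 0.0094
a^s = 4.67^8 = 226222.1078
s! = 40320
P = 0.0094 * 226222.1078 / 40320
P = 0.0526

0.0526


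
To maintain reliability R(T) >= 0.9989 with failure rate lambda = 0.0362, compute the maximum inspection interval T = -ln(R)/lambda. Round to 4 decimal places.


R_target = 0.9989
lambda = 0.0362
-ln(0.9989) = 0.0011
T = 0.0011 / 0.0362
T = 0.0304

0.0304


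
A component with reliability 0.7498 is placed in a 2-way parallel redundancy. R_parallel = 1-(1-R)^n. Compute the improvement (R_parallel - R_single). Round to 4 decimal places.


R_single = 0.7498, n = 2
1 - R_single = 0.2502
(1 - R_single)^n = 0.2502^2 = 0.0626
R_parallel = 1 - 0.0626 = 0.9374
Improvement = 0.9374 - 0.7498
Improvement = 0.1876

0.1876


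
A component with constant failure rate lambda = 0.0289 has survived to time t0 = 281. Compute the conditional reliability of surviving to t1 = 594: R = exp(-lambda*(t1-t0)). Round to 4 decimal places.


lambda = 0.0289
t0 = 281, t1 = 594
t1 - t0 = 313
lambda * (t1-t0) = 0.0289 * 313 = 9.0457
R = exp(-9.0457)
R = 0.0001

0.0001


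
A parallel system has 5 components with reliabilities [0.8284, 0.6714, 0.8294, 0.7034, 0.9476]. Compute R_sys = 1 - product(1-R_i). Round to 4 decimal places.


Components: [0.8284, 0.6714, 0.8294, 0.7034, 0.9476]
(1 - 0.8284) = 0.1716, running product = 0.1716
(1 - 0.6714) = 0.3286, running product = 0.0564
(1 - 0.8294) = 0.1706, running product = 0.0096
(1 - 0.7034) = 0.2966, running product = 0.0029
(1 - 0.9476) = 0.0524, running product = 0.0001
Product of (1-R_i) = 0.0001
R_sys = 1 - 0.0001 = 0.9999

0.9999


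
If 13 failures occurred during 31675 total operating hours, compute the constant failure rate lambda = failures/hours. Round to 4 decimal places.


failures = 13
total_hours = 31675
lambda = 13 / 31675
lambda = 0.0004

0.0004


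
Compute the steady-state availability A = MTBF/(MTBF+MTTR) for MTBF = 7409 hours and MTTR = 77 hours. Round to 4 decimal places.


MTBF = 7409
MTTR = 77
MTBF + MTTR = 7486
A = 7409 / 7486
A = 0.9897

0.9897


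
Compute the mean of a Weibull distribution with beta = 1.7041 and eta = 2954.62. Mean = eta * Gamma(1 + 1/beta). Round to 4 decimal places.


beta = 1.7041, eta = 2954.62
1/beta = 0.5868
1 + 1/beta = 1.5868
Gamma(1.5868) = 0.8921
Mean = 2954.62 * 0.8921
Mean = 2635.8134

2635.8134


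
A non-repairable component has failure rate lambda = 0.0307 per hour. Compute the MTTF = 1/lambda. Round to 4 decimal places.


lambda = 0.0307
MTTF = 1 / 0.0307
MTTF = 32.5733

32.5733


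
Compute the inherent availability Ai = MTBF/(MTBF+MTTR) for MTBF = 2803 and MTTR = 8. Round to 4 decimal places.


MTBF = 2803
MTTR = 8
MTBF + MTTR = 2811
Ai = 2803 / 2811
Ai = 0.9972

0.9972


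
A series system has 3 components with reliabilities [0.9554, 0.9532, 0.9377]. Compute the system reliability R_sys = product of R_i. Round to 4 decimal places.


Components: [0.9554, 0.9532, 0.9377]
After component 1 (R=0.9554): product = 0.9554
After component 2 (R=0.9532): product = 0.9107
After component 3 (R=0.9377): product = 0.854
R_sys = 0.854

0.854


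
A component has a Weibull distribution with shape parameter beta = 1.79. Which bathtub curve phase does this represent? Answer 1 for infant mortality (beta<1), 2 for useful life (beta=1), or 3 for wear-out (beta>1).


beta = 1.79
Compare beta to 1:
beta < 1 => infant mortality (phase 1)
beta = 1 => useful life (phase 2)
beta > 1 => wear-out (phase 3)
Since beta = 1.79, this is wear-out (increasing failure rate)
Phase = 3

3


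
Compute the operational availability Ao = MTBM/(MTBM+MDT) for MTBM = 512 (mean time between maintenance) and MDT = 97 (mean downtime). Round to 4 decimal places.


MTBM = 512
MDT = 97
MTBM + MDT = 609
Ao = 512 / 609
Ao = 0.8407

0.8407


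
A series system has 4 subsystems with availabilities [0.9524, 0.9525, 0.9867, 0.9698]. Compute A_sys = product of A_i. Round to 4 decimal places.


Subsystems: [0.9524, 0.9525, 0.9867, 0.9698]
After subsystem 1 (A=0.9524): product = 0.9524
After subsystem 2 (A=0.9525): product = 0.9072
After subsystem 3 (A=0.9867): product = 0.8951
After subsystem 4 (A=0.9698): product = 0.8681
A_sys = 0.8681

0.8681


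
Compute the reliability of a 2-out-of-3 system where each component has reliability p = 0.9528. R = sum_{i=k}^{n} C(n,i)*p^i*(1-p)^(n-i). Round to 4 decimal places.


k = 2, n = 3, p = 0.9528
i=2: C(3,2)=3 * 0.9528^2 * 0.0472^1 = 0.1285
i=3: C(3,3)=1 * 0.9528^3 * 0.0472^0 = 0.865
R = sum of terms = 0.9935

0.9935


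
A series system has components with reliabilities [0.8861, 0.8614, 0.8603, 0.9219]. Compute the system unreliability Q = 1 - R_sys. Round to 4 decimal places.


Components: [0.8861, 0.8614, 0.8603, 0.9219]
After component 1: product = 0.8861
After component 2: product = 0.7633
After component 3: product = 0.6567
After component 4: product = 0.6054
R_sys = 0.6054
Q = 1 - 0.6054 = 0.3946

0.3946


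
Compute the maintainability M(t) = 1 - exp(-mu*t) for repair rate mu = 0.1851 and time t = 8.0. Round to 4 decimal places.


mu = 0.1851, t = 8.0
mu * t = 0.1851 * 8.0 = 1.4808
exp(-1.4808) = 0.2275
M(t) = 1 - 0.2275
M(t) = 0.7725

0.7725


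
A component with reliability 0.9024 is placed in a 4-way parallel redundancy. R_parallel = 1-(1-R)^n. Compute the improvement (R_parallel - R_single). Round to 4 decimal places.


R_single = 0.9024, n = 4
1 - R_single = 0.0976
(1 - R_single)^n = 0.0976^4 = 0.0001
R_parallel = 1 - 0.0001 = 0.9999
Improvement = 0.9999 - 0.9024
Improvement = 0.0975

0.0975


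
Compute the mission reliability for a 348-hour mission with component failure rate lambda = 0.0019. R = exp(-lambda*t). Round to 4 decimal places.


lambda = 0.0019
mission_time = 348
lambda * t = 0.0019 * 348 = 0.6612
R = exp(-0.6612)
R = 0.5162

0.5162


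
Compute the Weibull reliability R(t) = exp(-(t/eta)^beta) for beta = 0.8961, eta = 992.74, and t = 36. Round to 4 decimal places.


beta = 0.8961, eta = 992.74, t = 36
t/eta = 36 / 992.74 = 0.0363
(t/eta)^beta = 0.0363^0.8961 = 0.0512
R(t) = exp(-0.0512)
R(t) = 0.9501

0.9501


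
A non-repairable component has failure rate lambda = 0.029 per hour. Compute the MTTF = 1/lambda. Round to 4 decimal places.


lambda = 0.029
MTTF = 1 / 0.029
MTTF = 34.4828

34.4828


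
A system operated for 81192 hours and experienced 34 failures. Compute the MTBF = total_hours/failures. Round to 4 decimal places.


total_hours = 81192
failures = 34
MTBF = 81192 / 34
MTBF = 2388.0

2388.0


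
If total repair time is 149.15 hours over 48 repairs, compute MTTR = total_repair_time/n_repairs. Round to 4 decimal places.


total_repair_time = 149.15
n_repairs = 48
MTTR = 149.15 / 48
MTTR = 3.1073

3.1073


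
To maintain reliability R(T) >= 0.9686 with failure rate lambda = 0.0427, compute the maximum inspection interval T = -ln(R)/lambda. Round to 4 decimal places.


R_target = 0.9686
lambda = 0.0427
-ln(0.9686) = 0.0319
T = 0.0319 / 0.0427
T = 0.7472

0.7472


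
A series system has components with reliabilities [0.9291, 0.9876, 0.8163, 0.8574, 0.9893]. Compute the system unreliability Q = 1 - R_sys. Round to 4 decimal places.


Components: [0.9291, 0.9876, 0.8163, 0.8574, 0.9893]
After component 1: product = 0.9291
After component 2: product = 0.9176
After component 3: product = 0.749
After component 4: product = 0.6422
After component 5: product = 0.6353
R_sys = 0.6353
Q = 1 - 0.6353 = 0.3647

0.3647


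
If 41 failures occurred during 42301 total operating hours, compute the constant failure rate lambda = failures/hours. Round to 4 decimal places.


failures = 41
total_hours = 42301
lambda = 41 / 42301
lambda = 0.001

0.001


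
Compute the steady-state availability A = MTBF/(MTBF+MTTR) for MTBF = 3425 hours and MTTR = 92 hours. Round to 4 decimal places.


MTBF = 3425
MTTR = 92
MTBF + MTTR = 3517
A = 3425 / 3517
A = 0.9738

0.9738


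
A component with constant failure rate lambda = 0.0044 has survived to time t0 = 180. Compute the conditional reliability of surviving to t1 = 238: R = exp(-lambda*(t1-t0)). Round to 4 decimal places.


lambda = 0.0044
t0 = 180, t1 = 238
t1 - t0 = 58
lambda * (t1-t0) = 0.0044 * 58 = 0.2552
R = exp(-0.2552)
R = 0.7748

0.7748


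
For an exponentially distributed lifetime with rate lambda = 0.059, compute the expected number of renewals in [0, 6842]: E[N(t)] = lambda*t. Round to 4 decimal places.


lambda = 0.059
t = 6842
E[N(t)] = lambda * t
E[N(t)] = 0.059 * 6842
E[N(t)] = 403.678

403.678


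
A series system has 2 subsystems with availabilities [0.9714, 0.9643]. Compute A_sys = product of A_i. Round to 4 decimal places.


Subsystems: [0.9714, 0.9643]
After subsystem 1 (A=0.9714): product = 0.9714
After subsystem 2 (A=0.9643): product = 0.9367
A_sys = 0.9367

0.9367


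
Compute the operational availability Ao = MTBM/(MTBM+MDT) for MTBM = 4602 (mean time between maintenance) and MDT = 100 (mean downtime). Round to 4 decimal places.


MTBM = 4602
MDT = 100
MTBM + MDT = 4702
Ao = 4602 / 4702
Ao = 0.9787

0.9787


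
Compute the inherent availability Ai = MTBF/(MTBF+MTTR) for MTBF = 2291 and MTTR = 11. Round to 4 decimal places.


MTBF = 2291
MTTR = 11
MTBF + MTTR = 2302
Ai = 2291 / 2302
Ai = 0.9952

0.9952


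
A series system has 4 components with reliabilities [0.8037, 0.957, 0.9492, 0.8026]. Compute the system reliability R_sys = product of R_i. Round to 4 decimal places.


Components: [0.8037, 0.957, 0.9492, 0.8026]
After component 1 (R=0.8037): product = 0.8037
After component 2 (R=0.957): product = 0.7691
After component 3 (R=0.9492): product = 0.7301
After component 4 (R=0.8026): product = 0.586
R_sys = 0.586

0.586


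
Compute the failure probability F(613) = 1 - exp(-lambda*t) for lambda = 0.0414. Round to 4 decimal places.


lambda = 0.0414, t = 613
lambda * t = 25.3782
exp(-25.3782) = 0.0
F(t) = 1 - 0.0
F(t) = 1.0

1.0


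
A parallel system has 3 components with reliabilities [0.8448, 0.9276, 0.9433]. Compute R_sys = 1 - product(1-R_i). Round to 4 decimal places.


Components: [0.8448, 0.9276, 0.9433]
(1 - 0.8448) = 0.1552, running product = 0.1552
(1 - 0.9276) = 0.0724, running product = 0.0112
(1 - 0.9433) = 0.0567, running product = 0.0006
Product of (1-R_i) = 0.0006
R_sys = 1 - 0.0006 = 0.9994

0.9994


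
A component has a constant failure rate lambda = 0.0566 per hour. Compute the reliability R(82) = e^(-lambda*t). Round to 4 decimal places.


lambda = 0.0566
t = 82
lambda * t = 4.6412
R(t) = e^(-4.6412)
R(t) = 0.0096

0.0096


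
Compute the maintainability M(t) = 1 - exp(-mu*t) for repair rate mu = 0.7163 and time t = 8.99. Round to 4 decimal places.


mu = 0.7163, t = 8.99
mu * t = 0.7163 * 8.99 = 6.4395
exp(-6.4395) = 0.0016
M(t) = 1 - 0.0016
M(t) = 0.9984

0.9984


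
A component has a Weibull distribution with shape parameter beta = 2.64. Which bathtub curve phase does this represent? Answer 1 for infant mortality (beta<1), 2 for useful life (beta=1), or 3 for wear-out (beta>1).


beta = 2.64
Compare beta to 1:
beta < 1 => infant mortality (phase 1)
beta = 1 => useful life (phase 2)
beta > 1 => wear-out (phase 3)
Since beta = 2.64, this is wear-out (increasing failure rate)
Phase = 3

3


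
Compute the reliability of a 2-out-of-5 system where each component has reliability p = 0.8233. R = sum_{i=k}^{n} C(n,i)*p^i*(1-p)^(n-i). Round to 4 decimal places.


k = 2, n = 5, p = 0.8233
i=2: C(5,2)=10 * 0.8233^2 * 0.1767^3 = 0.0374
i=3: C(5,3)=10 * 0.8233^3 * 0.1767^2 = 0.1742
i=4: C(5,4)=5 * 0.8233^4 * 0.1767^1 = 0.4059
i=5: C(5,5)=1 * 0.8233^5 * 0.1767^0 = 0.3783
R = sum of terms = 0.9958

0.9958


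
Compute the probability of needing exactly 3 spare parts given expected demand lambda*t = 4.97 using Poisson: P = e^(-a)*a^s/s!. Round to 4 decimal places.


a = 4.97, s = 3
e^(-a) = e^(-4.97) = 0.0069
a^s = 4.97^3 = 122.7635
s! = 6
P = 0.0069 * 122.7635 / 6
P = 0.1421

0.1421


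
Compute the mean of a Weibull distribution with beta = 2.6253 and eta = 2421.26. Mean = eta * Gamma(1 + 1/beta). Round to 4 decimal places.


beta = 2.6253, eta = 2421.26
1/beta = 0.3809
1 + 1/beta = 1.3809
Gamma(1.3809) = 0.8885
Mean = 2421.26 * 0.8885
Mean = 2151.2199

2151.2199


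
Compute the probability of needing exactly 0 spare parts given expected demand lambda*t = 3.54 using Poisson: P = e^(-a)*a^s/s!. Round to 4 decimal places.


a = 3.54, s = 0
e^(-a) = e^(-3.54) = 0.029
a^s = 3.54^0 = 1.0
s! = 1
P = 0.029 * 1.0 / 1
P = 0.029

0.029


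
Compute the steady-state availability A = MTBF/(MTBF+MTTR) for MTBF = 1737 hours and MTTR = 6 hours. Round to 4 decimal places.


MTBF = 1737
MTTR = 6
MTBF + MTTR = 1743
A = 1737 / 1743
A = 0.9966

0.9966


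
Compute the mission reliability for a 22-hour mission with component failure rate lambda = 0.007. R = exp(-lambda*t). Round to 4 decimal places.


lambda = 0.007
mission_time = 22
lambda * t = 0.007 * 22 = 0.154
R = exp(-0.154)
R = 0.8573

0.8573


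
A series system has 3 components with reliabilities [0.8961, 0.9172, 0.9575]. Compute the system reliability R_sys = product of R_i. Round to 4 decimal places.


Components: [0.8961, 0.9172, 0.9575]
After component 1 (R=0.8961): product = 0.8961
After component 2 (R=0.9172): product = 0.8219
After component 3 (R=0.9575): product = 0.787
R_sys = 0.787

0.787


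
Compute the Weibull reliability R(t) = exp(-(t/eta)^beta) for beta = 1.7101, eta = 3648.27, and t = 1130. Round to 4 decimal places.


beta = 1.7101, eta = 3648.27, t = 1130
t/eta = 1130 / 3648.27 = 0.3097
(t/eta)^beta = 0.3097^1.7101 = 0.1348
R(t) = exp(-0.1348)
R(t) = 0.8739

0.8739


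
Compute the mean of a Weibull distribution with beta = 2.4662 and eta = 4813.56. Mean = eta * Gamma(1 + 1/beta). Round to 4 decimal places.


beta = 2.4662, eta = 4813.56
1/beta = 0.4055
1 + 1/beta = 1.4055
Gamma(1.4055) = 0.887
Mean = 4813.56 * 0.887
Mean = 4269.5263

4269.5263


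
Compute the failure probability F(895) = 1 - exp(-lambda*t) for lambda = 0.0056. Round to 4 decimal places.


lambda = 0.0056, t = 895
lambda * t = 5.012
exp(-5.012) = 0.0067
F(t) = 1 - 0.0067
F(t) = 0.9933

0.9933


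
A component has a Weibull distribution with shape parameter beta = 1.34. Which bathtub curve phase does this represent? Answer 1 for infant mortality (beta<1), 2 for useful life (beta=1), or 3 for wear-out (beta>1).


beta = 1.34
Compare beta to 1:
beta < 1 => infant mortality (phase 1)
beta = 1 => useful life (phase 2)
beta > 1 => wear-out (phase 3)
Since beta = 1.34, this is wear-out (increasing failure rate)
Phase = 3

3


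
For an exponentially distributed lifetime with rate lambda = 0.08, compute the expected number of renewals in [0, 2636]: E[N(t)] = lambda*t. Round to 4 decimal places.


lambda = 0.08
t = 2636
E[N(t)] = lambda * t
E[N(t)] = 0.08 * 2636
E[N(t)] = 210.88

210.88


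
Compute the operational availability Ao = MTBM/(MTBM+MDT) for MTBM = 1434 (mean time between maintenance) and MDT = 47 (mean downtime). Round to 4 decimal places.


MTBM = 1434
MDT = 47
MTBM + MDT = 1481
Ao = 1434 / 1481
Ao = 0.9683

0.9683


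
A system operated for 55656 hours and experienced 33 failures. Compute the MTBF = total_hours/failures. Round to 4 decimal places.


total_hours = 55656
failures = 33
MTBF = 55656 / 33
MTBF = 1686.5455

1686.5455


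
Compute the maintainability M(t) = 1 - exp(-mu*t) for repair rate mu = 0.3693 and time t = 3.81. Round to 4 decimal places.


mu = 0.3693, t = 3.81
mu * t = 0.3693 * 3.81 = 1.407
exp(-1.407) = 0.2449
M(t) = 1 - 0.2449
M(t) = 0.7551

0.7551


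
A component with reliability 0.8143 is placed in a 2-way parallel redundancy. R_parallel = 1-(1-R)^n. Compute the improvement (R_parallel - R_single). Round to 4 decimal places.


R_single = 0.8143, n = 2
1 - R_single = 0.1857
(1 - R_single)^n = 0.1857^2 = 0.0345
R_parallel = 1 - 0.0345 = 0.9655
Improvement = 0.9655 - 0.8143
Improvement = 0.1512

0.1512


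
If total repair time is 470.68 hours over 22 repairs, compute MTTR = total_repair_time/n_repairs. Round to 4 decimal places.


total_repair_time = 470.68
n_repairs = 22
MTTR = 470.68 / 22
MTTR = 21.3945

21.3945


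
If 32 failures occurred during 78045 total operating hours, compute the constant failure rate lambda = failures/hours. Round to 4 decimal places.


failures = 32
total_hours = 78045
lambda = 32 / 78045
lambda = 0.0004

0.0004


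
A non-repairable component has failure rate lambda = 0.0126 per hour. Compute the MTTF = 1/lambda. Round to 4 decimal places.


lambda = 0.0126
MTTF = 1 / 0.0126
MTTF = 79.3651

79.3651


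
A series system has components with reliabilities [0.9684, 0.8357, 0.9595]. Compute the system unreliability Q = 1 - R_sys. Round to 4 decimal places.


Components: [0.9684, 0.8357, 0.9595]
After component 1: product = 0.9684
After component 2: product = 0.8093
After component 3: product = 0.7765
R_sys = 0.7765
Q = 1 - 0.7765 = 0.2235

0.2235


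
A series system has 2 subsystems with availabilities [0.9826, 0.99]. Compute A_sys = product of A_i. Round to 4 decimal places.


Subsystems: [0.9826, 0.99]
After subsystem 1 (A=0.9826): product = 0.9826
After subsystem 2 (A=0.99): product = 0.9728
A_sys = 0.9728

0.9728


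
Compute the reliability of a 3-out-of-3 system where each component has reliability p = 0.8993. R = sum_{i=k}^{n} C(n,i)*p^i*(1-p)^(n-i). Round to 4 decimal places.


k = 3, n = 3, p = 0.8993
i=3: C(3,3)=1 * 0.8993^3 * 0.1007^0 = 0.7273
R = sum of terms = 0.7273

0.7273


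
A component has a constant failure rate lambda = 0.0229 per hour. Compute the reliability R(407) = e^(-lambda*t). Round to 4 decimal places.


lambda = 0.0229
t = 407
lambda * t = 9.3203
R(t) = e^(-9.3203)
R(t) = 0.0001

0.0001


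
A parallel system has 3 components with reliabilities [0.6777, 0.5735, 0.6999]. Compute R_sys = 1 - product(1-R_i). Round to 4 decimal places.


Components: [0.6777, 0.5735, 0.6999]
(1 - 0.6777) = 0.3223, running product = 0.3223
(1 - 0.5735) = 0.4265, running product = 0.1375
(1 - 0.6999) = 0.3001, running product = 0.0413
Product of (1-R_i) = 0.0413
R_sys = 1 - 0.0413 = 0.9587

0.9587


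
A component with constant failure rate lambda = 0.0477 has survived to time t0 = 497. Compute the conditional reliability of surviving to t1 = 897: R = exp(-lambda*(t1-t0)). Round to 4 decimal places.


lambda = 0.0477
t0 = 497, t1 = 897
t1 - t0 = 400
lambda * (t1-t0) = 0.0477 * 400 = 19.08
R = exp(-19.08)
R = 0.0

0.0


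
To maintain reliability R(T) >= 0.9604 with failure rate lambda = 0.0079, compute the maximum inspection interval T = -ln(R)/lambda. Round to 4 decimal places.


R_target = 0.9604
lambda = 0.0079
-ln(0.9604) = 0.0404
T = 0.0404 / 0.0079
T = 5.1146

5.1146


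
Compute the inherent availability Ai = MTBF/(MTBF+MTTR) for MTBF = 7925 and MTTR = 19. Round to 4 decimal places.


MTBF = 7925
MTTR = 19
MTBF + MTTR = 7944
Ai = 7925 / 7944
Ai = 0.9976

0.9976


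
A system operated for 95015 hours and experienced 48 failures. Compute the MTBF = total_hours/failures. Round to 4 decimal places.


total_hours = 95015
failures = 48
MTBF = 95015 / 48
MTBF = 1979.4792

1979.4792


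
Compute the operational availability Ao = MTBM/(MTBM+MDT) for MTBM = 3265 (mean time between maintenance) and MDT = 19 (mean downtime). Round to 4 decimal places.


MTBM = 3265
MDT = 19
MTBM + MDT = 3284
Ao = 3265 / 3284
Ao = 0.9942

0.9942


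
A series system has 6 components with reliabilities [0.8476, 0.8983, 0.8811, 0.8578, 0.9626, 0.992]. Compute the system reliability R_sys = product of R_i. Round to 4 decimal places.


Components: [0.8476, 0.8983, 0.8811, 0.8578, 0.9626, 0.992]
After component 1 (R=0.8476): product = 0.8476
After component 2 (R=0.8983): product = 0.7614
After component 3 (R=0.8811): product = 0.6709
After component 4 (R=0.8578): product = 0.5755
After component 5 (R=0.9626): product = 0.5539
After component 6 (R=0.992): product = 0.5495
R_sys = 0.5495

0.5495


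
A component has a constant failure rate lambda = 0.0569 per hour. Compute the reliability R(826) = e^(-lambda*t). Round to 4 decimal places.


lambda = 0.0569
t = 826
lambda * t = 46.9994
R(t) = e^(-46.9994)
R(t) = 0.0

0.0


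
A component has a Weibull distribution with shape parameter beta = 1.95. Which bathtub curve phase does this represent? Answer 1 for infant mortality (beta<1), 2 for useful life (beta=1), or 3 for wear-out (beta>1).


beta = 1.95
Compare beta to 1:
beta < 1 => infant mortality (phase 1)
beta = 1 => useful life (phase 2)
beta > 1 => wear-out (phase 3)
Since beta = 1.95, this is wear-out (increasing failure rate)
Phase = 3

3


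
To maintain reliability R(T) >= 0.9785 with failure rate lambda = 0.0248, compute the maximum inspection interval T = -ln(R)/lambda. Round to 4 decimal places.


R_target = 0.9785
lambda = 0.0248
-ln(0.9785) = 0.0217
T = 0.0217 / 0.0248
T = 0.8764

0.8764


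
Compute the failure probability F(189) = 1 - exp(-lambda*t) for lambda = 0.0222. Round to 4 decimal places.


lambda = 0.0222, t = 189
lambda * t = 4.1958
exp(-4.1958) = 0.0151
F(t) = 1 - 0.0151
F(t) = 0.9849

0.9849


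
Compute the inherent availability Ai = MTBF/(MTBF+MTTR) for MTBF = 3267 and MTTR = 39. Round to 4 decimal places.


MTBF = 3267
MTTR = 39
MTBF + MTTR = 3306
Ai = 3267 / 3306
Ai = 0.9882

0.9882


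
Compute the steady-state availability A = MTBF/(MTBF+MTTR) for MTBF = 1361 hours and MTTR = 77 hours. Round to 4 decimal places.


MTBF = 1361
MTTR = 77
MTBF + MTTR = 1438
A = 1361 / 1438
A = 0.9465

0.9465


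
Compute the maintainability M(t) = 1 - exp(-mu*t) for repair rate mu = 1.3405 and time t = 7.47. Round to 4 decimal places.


mu = 1.3405, t = 7.47
mu * t = 1.3405 * 7.47 = 10.0135
exp(-10.0135) = 0.0
M(t) = 1 - 0.0
M(t) = 1.0

1.0


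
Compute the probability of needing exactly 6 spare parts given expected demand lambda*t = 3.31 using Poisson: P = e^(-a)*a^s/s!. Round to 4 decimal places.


a = 3.31, s = 6
e^(-a) = e^(-3.31) = 0.0365
a^s = 3.31^6 = 1315.1278
s! = 720
P = 0.0365 * 1315.1278 / 720
P = 0.0667

0.0667


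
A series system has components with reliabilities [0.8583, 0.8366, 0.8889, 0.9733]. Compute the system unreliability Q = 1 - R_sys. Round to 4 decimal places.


Components: [0.8583, 0.8366, 0.8889, 0.9733]
After component 1: product = 0.8583
After component 2: product = 0.7181
After component 3: product = 0.6383
After component 4: product = 0.6212
R_sys = 0.6212
Q = 1 - 0.6212 = 0.3788

0.3788


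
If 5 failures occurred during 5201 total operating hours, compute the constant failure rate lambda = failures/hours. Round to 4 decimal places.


failures = 5
total_hours = 5201
lambda = 5 / 5201
lambda = 0.001

0.001
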